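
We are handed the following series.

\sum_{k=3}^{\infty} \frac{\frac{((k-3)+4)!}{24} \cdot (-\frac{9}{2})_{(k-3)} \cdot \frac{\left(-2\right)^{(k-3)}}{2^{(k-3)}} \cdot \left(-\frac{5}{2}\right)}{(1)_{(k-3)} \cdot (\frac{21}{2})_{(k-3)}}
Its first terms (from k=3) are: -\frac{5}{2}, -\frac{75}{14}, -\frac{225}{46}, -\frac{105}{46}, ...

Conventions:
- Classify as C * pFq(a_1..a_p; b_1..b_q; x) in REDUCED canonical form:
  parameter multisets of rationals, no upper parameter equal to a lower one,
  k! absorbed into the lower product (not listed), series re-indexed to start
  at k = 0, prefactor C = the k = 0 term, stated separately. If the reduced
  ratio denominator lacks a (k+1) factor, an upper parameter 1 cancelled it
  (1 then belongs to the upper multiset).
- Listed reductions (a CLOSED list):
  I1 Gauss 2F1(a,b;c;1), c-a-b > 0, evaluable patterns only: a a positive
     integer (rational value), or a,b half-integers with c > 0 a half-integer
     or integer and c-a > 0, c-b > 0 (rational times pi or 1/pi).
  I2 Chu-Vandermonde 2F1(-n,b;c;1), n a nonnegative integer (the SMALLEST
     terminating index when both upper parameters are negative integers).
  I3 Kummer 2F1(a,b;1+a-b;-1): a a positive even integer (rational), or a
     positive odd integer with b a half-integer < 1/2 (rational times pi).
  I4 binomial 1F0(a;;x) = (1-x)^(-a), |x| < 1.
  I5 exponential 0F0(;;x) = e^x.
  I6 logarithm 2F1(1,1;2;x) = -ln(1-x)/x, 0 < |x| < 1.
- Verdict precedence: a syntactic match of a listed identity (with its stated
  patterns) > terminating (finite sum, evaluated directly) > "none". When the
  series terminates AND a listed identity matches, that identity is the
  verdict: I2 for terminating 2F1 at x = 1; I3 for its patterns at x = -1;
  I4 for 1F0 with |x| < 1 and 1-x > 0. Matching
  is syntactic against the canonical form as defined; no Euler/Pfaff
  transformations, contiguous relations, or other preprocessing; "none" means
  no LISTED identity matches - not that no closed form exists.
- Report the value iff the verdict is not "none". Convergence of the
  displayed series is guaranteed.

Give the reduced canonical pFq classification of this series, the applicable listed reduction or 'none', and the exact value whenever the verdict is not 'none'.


Classification (C = -\frac{5}{2}): 2F1 with upper {-\frac{9}{2}, 5}, lower {\frac{21}{2}}, argument x = -1. Verdict: this is Kummer's theorem (I3) (x = -1; c = \frac{21}{2} equals 1+a-b for upper {-\frac{9}{2}, 5}: listed pattern). Value: \left(-\frac{10392525}{2097152}\right) \cdot \pi.

Key observation: t_0 being -\frac{5}{2}, (1)_k (prefactor -5/2) is k! itself.
Step ratio: r(k) = -1 * (k-\frac{9}{2}) (k+5) / [(k+\frac{21}{2}) (k+1)] - rational; roots negated = parameters, x = -1, C = -\frac{5}{2}.


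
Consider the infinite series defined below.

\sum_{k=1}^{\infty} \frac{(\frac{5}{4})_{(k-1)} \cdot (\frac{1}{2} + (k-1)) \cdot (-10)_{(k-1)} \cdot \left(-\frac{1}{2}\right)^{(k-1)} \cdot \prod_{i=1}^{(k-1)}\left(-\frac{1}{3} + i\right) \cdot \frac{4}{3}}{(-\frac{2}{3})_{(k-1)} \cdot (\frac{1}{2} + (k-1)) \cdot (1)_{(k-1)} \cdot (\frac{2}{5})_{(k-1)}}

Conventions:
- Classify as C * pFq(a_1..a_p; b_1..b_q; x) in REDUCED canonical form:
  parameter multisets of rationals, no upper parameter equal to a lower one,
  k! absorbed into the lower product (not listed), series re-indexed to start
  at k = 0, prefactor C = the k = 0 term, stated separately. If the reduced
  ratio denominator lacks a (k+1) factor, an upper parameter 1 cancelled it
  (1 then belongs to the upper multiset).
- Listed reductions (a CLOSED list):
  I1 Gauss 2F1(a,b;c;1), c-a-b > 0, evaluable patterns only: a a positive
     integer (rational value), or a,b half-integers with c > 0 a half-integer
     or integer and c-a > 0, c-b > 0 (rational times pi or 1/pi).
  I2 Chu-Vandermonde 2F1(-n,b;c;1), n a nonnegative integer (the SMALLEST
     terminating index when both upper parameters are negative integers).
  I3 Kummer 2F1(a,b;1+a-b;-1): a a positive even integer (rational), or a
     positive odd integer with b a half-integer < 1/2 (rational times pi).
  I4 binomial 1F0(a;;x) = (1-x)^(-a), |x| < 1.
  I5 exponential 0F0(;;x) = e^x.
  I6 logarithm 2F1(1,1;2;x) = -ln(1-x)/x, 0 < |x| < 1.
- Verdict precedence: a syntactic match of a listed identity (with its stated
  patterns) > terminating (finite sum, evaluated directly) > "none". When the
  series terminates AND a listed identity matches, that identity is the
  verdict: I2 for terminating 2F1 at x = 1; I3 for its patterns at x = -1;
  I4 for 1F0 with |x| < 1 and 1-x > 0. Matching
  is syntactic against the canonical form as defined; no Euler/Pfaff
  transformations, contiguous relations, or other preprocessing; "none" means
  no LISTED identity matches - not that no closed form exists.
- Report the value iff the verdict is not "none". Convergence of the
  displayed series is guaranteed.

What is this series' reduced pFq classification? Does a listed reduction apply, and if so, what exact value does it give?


Structural cue: x = -\frac{1}{2} and k + 1/2 divides numerator and denominator alike; prefactor 4/3 after cancelling.
Ratio: r(k) = -\frac{1}{2} * (k-10) (k+\frac{2}{3}) (k+\frac{5}{4}) / [(k-\frac{2}{3}) (k+\frac{2}{5}) (k+1)] - rational in k. x = -\frac{1}{2}; t_0 = \frac{4}{3}; negate the roots.

The series (x = -\frac{1}{2}) is 3F2: upper {-10, \frac{2}{3}, \frac{5}{4}}, lower {-\frac{2}{3}, \frac{2}{5}}, prefactor \frac{4}{3}. Verdict: terminating at k = 10: the factor (-10)_k kills every later term; summing the 11 survivors is exact. Value: -\frac{1104628520001660429567}{127151372926713856}.


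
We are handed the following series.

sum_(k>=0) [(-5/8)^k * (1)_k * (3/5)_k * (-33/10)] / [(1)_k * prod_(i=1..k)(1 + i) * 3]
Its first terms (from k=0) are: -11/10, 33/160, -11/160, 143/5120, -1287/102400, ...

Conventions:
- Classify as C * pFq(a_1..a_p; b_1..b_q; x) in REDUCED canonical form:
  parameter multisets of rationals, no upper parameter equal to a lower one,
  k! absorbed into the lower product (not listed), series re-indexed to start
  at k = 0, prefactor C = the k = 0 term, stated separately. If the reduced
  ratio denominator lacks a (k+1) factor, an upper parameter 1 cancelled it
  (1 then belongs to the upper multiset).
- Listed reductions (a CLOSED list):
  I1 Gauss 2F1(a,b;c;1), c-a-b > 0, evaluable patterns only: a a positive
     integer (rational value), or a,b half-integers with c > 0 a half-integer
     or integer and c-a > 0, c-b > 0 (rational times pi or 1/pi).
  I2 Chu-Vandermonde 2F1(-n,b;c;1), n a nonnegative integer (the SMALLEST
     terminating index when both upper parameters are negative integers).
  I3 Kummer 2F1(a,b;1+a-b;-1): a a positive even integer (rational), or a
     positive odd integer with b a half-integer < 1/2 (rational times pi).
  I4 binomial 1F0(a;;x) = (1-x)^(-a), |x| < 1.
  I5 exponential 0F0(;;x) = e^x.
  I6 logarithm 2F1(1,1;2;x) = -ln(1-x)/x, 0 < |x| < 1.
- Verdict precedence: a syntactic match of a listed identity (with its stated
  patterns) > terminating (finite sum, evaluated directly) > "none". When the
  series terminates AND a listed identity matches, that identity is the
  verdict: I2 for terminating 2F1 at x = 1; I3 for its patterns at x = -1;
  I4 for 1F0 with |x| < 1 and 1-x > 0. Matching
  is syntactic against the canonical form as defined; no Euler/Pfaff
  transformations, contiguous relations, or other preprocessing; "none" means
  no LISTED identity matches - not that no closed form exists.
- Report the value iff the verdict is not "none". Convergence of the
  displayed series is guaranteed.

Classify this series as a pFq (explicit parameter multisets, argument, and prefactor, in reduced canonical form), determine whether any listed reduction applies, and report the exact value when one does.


Canonical form: C = -11/10 times 2F1 with upper {3/5, 1}, lower {2}, x = -5/8. Verdict: none. A 2F1 with upper {3/5, 1} fits none of I1-I6 at x = -5/8; the sum runs forever.

Structural cue: with t_0 = -11/10, the lower running product (C = -11/10) is a rising factorial.
Term ratio: r(k) = (-5/8) * (k+3/5) (k+1) / [(k+2) (k+1)] - rational in k, leading ratio (-5/8); with t_0 = -11/10, classification follows.


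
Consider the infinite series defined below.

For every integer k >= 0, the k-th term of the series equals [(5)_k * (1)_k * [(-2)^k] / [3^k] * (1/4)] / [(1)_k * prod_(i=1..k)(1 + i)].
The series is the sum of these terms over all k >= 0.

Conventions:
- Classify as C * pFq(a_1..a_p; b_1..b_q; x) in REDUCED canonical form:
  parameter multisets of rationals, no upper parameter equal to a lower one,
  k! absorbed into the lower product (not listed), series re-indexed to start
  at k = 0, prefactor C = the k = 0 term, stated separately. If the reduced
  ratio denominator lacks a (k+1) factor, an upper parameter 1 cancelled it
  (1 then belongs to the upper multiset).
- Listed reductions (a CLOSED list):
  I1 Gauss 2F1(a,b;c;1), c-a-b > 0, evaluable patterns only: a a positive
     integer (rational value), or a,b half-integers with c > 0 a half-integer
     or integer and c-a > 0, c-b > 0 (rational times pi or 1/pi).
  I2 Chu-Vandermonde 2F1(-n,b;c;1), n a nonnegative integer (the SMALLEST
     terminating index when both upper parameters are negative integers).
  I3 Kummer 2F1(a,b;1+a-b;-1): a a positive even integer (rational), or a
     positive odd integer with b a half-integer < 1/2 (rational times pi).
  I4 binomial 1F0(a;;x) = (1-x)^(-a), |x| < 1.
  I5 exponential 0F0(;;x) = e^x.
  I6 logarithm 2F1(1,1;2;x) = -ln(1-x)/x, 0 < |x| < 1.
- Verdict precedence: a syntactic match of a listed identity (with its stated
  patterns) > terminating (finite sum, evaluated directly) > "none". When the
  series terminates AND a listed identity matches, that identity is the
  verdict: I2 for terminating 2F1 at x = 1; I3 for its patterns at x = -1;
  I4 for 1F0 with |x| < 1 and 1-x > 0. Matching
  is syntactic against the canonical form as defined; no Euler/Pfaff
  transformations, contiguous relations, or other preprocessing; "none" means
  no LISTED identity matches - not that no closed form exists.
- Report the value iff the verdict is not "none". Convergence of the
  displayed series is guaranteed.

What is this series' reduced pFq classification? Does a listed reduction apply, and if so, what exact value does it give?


At argument -2/3: a 2F1 with upper {1, 5}, lower {2}, scaled by C = 1/4. Verdict: none. Every listed pattern misses the 2F1 form at -2/3, upper {1, 5}.

The tell: with t_0 = 1/4, (1)_k (prefactor 1/4) is k! itself.
Step ratio: r(k) = (-2/3) * (k+1) (k+5) / [(k+2) (k+1)] ; factor over Q: parameters, x = (-2/3), and C = 1/4.


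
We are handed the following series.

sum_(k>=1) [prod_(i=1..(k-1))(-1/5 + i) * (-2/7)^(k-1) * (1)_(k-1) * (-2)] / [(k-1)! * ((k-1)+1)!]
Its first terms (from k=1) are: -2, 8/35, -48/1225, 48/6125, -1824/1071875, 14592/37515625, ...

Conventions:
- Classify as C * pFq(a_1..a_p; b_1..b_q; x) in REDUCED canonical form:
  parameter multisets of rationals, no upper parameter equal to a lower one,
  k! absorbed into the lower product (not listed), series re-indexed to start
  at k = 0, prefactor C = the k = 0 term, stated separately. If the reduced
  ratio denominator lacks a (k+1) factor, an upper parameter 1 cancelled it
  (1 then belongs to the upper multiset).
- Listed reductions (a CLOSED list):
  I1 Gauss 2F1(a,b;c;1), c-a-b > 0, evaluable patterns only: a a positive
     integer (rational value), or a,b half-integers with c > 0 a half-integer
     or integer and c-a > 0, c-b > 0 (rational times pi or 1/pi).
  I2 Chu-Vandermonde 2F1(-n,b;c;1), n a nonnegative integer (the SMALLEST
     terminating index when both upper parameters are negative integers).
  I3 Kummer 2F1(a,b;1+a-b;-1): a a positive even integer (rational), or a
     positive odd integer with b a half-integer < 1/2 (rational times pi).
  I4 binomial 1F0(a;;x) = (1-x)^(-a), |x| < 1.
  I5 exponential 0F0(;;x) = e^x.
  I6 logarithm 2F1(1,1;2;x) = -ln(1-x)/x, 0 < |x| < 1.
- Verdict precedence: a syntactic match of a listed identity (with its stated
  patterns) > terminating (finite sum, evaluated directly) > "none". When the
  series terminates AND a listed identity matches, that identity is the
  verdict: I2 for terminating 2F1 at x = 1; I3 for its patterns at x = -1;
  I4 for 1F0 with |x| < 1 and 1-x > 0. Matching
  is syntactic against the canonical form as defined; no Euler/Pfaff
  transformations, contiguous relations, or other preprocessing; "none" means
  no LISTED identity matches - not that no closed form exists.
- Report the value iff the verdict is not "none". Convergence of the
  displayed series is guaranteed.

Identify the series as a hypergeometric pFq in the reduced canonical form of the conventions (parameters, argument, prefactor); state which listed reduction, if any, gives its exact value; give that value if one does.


Key observation: t_0 being -2, the denominator's factorial ratio (C = -2, x = -2/7) is a lower Pochhammer.
Term ratio: r(k) = (-2/7) * (k+4/5) (k+1) / [(k+2) (k+1)] - poly over poly, x = (-2/7) from leading terms; C = -2 at k = 0.

Prefactor -2, argument -2/7: 2F1 with upper {4/5, 1} over lower {2}. Verdict: no listed reduction: x = -2/7 and upper {4/5, 1} fail every I1-I6 pattern.


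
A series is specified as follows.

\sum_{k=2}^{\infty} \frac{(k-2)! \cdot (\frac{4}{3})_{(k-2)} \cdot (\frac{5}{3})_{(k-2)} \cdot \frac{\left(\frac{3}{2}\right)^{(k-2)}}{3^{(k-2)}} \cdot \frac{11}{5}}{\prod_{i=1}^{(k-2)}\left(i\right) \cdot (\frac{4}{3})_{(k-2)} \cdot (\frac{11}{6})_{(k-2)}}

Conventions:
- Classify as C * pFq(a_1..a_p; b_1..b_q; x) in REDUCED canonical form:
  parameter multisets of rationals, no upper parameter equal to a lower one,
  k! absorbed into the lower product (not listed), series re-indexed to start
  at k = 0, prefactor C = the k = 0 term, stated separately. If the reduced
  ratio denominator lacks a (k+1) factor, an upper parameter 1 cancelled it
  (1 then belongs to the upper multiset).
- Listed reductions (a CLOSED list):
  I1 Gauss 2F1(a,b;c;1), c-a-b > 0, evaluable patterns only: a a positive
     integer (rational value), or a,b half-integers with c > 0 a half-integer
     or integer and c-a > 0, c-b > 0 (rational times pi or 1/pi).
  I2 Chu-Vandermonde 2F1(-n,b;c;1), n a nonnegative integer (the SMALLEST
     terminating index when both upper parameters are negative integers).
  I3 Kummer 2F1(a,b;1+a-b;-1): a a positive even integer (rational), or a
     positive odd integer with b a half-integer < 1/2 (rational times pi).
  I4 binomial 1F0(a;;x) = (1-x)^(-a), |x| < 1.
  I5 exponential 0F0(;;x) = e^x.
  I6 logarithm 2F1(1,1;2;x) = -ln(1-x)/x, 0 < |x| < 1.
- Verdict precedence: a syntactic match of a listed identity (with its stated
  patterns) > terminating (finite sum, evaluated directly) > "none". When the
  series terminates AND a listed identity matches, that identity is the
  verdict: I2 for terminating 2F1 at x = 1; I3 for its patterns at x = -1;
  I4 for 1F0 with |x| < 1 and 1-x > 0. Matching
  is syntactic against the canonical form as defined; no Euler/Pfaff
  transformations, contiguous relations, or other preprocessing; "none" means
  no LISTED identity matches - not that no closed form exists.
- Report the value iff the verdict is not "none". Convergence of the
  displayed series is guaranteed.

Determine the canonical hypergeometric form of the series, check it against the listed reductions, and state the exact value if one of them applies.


Prefactor \frac{11}{5}, argument \frac{1}{2}: 2F1 with upper {1, \frac{5}{3}} over lower {\frac{11}{6}}. Verdict: none here - no I1-I6 shape fits x = \frac{1}{2} with lower {\frac{11}{6}}.

First insight: x = \frac{1}{2} and the parameter 4/3 appears in both the upper and lower lists and cancels.
Consecutive-term ratio: r(k) = \frac{1}{2} * (k+1) (k+\frac{5}{3}) / [(k+\frac{11}{6}) (k+1)] - rational; roots negated = parameters, x = \frac{1}{2}, C = \frac{11}{5}.


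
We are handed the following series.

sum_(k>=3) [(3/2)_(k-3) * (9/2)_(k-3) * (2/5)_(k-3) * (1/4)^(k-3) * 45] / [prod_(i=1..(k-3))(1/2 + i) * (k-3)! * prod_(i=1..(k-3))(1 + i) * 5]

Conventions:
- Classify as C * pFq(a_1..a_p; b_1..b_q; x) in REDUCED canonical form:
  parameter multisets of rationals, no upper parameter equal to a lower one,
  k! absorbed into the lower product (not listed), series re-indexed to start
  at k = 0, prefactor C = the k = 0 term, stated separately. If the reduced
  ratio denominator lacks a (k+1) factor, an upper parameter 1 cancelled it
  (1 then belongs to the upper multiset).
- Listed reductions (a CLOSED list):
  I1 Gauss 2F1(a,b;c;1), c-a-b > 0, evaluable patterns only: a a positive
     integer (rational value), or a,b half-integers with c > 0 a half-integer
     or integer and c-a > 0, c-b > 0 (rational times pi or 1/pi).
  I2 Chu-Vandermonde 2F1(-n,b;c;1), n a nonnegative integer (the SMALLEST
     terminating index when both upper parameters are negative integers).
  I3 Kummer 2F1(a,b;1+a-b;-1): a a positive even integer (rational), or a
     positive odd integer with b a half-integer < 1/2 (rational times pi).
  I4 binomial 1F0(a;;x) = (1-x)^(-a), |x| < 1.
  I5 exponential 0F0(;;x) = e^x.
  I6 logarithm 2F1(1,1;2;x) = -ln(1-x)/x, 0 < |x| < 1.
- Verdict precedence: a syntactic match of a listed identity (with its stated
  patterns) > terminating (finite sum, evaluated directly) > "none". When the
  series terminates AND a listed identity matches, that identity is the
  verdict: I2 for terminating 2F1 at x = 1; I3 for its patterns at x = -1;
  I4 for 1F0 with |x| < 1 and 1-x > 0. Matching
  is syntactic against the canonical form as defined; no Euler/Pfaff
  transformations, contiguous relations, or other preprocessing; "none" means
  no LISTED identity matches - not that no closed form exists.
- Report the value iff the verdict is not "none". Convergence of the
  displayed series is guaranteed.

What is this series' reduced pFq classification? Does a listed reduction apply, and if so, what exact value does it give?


Key observation: t_0 being 9, the lower running product (C = 9, x = 1/4) is a rising factorial.
Consecutive-term ratio: r(k) = (1/4) * (k+2/5) (k+9/2) / [(k+2) (k+1)] - poly over poly, x = (1/4) from leading terms; C = 9 at k = 0.

Prefactor 9, argument 1/4: 2F1 with upper {2/5, 9/2} over lower {2}. Verdict: none. No listed pattern accepts 2F1(2/5, 9/2; 2; 1/4).


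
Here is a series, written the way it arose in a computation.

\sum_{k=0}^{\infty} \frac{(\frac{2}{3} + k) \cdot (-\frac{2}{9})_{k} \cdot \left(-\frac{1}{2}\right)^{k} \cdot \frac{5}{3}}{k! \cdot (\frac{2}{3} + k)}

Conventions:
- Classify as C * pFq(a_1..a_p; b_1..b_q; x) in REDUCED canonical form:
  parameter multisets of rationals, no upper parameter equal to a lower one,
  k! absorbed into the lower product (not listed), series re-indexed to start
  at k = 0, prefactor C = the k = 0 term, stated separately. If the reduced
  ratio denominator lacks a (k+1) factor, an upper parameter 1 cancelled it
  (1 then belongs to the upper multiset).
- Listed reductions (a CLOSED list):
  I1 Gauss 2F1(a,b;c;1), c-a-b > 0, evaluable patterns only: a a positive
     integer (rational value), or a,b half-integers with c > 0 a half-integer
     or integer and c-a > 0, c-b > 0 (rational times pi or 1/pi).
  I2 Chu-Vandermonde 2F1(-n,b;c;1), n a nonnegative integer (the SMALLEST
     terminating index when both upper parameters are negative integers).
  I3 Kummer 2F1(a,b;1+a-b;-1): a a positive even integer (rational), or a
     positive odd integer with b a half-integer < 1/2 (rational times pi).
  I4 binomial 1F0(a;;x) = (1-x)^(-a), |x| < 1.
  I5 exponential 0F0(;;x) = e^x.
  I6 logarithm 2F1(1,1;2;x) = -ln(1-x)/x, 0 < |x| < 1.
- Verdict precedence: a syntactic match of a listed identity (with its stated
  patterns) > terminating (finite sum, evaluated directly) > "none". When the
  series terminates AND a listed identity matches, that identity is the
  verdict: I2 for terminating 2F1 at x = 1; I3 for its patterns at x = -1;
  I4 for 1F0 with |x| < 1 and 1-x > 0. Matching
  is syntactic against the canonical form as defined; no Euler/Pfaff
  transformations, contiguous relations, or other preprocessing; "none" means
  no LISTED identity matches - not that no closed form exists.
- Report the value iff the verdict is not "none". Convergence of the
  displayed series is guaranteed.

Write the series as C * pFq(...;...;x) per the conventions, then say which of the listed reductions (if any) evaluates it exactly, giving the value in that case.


Canonical form: C = \frac{5}{3} times 1F0 with upper {-\frac{2}{9}}, lower {-}, x = -\frac{1}{2}. Verdict: this is the I4 binomial reduction (the 1F0 binomial series: exponent 2/9, x = -\frac{1}{2}). Hence: \frac{5}{3} \cdot \left(\frac{3}{2}\right)^{\frac{2}{9}}.

Structural cue: x = -\frac{1}{2} and the factor k + 2/3 cancels (top and bottom), leaving C = 5/3.
Step ratio: r(k) = -\frac{1}{2} * (k-\frac{2}{9}) / [(k+1)] ; factor over Q: parameters, x = -\frac{1}{2}, and C = \frac{5}{3}.


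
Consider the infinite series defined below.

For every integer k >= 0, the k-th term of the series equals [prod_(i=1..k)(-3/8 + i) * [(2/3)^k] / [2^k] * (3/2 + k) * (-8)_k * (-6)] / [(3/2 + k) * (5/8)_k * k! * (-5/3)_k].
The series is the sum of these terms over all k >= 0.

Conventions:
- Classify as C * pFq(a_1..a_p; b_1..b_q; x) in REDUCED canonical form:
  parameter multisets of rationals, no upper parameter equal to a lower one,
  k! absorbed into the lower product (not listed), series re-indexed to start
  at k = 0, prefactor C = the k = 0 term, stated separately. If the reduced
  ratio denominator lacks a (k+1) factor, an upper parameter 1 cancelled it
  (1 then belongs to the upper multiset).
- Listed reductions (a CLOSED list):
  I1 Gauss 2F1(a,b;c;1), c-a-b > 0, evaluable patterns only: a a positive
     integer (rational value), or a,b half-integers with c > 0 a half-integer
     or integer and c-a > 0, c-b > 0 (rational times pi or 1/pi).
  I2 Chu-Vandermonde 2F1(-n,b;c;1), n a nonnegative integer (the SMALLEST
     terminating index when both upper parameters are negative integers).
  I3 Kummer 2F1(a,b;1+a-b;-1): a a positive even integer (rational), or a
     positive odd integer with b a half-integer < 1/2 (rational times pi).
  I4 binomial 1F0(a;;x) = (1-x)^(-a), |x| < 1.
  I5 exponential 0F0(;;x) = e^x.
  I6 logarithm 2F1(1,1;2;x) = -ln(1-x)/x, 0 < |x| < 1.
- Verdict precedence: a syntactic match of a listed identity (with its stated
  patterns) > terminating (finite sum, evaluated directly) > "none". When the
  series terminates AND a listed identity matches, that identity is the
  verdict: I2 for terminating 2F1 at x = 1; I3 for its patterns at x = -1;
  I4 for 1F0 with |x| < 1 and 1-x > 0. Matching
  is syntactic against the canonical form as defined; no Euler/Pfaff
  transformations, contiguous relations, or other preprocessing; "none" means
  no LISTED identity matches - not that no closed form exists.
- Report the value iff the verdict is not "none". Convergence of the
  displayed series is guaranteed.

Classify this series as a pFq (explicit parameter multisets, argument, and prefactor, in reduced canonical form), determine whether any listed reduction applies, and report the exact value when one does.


Reduced: x = 1/3, 1F1, upper = {-8}, lower = {-5/3}, C = -6. Verdict: terminating - upper parameter -8 makes this a finite sum (last index 8), evaluated exactly. Its exact value is -2375811/291200.

Structural cue: x = (1/3) and the parameter 5/8 appears in both the upper and lower lists and cancels (alongside the other common factor).
Term ratio: r(k) = (1/3) * (k-8) / [(k-5/3) (k+1)] ; factor over Q: parameters, x = (1/3), and C = -6.


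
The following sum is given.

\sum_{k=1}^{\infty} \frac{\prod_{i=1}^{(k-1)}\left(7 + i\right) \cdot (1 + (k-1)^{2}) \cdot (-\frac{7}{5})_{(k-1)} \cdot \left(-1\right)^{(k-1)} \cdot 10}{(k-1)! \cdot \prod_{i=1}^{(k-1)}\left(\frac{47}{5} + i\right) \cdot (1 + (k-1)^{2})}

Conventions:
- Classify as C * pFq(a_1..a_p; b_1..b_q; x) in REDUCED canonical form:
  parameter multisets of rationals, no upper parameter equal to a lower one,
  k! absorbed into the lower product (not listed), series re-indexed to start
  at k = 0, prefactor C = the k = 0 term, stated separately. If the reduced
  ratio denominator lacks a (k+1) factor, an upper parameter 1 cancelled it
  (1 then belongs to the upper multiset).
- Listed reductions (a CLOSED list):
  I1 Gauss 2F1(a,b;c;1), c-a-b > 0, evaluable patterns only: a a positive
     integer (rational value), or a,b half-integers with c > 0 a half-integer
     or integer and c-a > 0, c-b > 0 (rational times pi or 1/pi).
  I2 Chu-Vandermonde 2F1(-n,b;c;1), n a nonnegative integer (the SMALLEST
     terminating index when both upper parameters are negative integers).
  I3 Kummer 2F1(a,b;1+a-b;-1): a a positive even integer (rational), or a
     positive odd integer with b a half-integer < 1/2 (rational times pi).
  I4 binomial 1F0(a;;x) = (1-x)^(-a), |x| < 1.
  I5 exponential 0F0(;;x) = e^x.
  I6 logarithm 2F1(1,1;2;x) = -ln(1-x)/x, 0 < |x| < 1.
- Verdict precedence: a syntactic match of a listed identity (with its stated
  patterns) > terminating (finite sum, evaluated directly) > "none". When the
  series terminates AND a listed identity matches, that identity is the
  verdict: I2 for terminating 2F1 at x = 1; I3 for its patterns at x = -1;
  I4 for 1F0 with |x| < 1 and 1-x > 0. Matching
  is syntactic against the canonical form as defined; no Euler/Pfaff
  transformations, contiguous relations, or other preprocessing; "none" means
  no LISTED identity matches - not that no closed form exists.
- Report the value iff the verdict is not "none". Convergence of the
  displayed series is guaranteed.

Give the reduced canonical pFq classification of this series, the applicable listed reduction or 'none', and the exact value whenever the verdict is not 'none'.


x = -1 here; the reduced form reads 2F1, upper {-\frac{7}{5}, 8}, lower {\frac{52}{5}}, C = 10. Verdict: Kummer's theorem (I3) matches (x = -1; c = \frac{52}{5} equals 1+a-b for upper {-\frac{7}{5}, 8}: listed pattern). Its exact value is \frac{13912}{625}.

Key observation: t_0 being 10, the lower running product (C = 10, x = -1) is a rising factorial.
Ratio: r(k) = -1 * (k-\frac{7}{5}) (k+8) / [(k+\frac{52}{5}) (k+1)] - poly over poly, x = -1 from leading terms; C = 10 at k = 0.


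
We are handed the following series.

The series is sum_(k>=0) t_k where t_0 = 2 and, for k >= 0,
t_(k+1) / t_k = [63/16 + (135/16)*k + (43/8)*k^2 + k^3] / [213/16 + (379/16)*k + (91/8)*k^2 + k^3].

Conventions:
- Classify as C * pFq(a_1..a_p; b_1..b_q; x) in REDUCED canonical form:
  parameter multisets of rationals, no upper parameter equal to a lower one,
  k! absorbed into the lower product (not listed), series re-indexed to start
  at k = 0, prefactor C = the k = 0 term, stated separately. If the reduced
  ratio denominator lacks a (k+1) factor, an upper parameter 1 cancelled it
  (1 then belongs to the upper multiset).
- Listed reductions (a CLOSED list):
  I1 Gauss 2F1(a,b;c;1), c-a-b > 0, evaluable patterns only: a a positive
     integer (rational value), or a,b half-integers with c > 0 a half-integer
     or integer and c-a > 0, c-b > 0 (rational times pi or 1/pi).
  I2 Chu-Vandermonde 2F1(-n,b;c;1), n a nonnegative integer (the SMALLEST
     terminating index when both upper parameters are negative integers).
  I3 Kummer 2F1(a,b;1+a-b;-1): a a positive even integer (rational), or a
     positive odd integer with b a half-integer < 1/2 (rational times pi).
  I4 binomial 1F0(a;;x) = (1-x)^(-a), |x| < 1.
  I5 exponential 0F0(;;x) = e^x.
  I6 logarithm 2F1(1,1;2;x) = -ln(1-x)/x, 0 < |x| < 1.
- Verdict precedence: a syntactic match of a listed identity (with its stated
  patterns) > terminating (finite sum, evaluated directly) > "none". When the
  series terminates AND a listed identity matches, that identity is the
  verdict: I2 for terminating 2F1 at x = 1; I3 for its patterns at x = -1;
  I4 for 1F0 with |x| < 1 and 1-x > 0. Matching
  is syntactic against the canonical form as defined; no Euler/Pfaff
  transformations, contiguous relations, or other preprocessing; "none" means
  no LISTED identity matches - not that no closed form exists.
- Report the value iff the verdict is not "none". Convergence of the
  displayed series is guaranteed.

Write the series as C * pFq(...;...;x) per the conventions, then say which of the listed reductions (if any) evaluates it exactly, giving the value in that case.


This is 2 * 2F1(7/8, 3; 71/8; 1) in reduced canonical form. Verdict (x = 1): the Gauss summation I1 applies (x = 1: the Gamma ratio telescopes since c-a-b = 5 > 0 and a = 3 in Z>0). Its exact value is 1551/512.

Key observation: t_0 = 2 here, and factor the ratio over Q (prefactor 2): negated roots = parameters.
Ratio: r(k) = 1 * (k+7/8) (k+3) / [(k+71/8) (k+1)] - rational in k, leading ratio 1; with t_0 = 2, classification follows.


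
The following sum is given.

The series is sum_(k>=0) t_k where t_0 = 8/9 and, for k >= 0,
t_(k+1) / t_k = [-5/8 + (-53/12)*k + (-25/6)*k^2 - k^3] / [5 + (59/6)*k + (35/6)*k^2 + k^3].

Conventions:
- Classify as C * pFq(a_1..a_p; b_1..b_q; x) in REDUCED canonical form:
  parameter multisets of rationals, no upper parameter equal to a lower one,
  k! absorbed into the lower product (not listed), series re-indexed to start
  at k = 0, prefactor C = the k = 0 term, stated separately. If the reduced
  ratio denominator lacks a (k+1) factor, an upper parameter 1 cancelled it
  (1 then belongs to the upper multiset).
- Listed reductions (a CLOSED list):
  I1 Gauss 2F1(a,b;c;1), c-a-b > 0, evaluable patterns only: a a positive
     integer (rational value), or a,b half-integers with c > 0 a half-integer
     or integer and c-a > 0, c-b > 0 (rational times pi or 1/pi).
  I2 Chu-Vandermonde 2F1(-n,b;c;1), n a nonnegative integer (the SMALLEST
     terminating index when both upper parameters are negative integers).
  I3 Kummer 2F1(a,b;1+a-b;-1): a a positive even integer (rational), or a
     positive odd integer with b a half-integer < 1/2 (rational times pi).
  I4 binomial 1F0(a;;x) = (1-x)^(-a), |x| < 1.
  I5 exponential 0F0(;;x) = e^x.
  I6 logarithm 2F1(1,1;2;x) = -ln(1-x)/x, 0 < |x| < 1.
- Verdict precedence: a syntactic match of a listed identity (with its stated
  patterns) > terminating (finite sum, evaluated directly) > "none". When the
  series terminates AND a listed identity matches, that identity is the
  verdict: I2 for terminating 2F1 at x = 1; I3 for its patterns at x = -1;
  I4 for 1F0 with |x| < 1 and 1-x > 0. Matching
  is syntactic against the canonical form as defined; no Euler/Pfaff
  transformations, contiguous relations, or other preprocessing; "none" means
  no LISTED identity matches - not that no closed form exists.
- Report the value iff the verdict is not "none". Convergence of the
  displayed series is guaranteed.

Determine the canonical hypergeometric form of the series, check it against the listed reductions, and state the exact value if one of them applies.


The series (x = -1) is 2F1: upper {1/6, 5/2}, lower {10/3}, prefactor 8/9. Verdict: none - this 2F1 at x = -1 matches no listed pattern, and upper {1/6, 5/2} holds no stopper.

Structural cue: x = (-1) and cancel k + 3/2 from the displayed ratio first; then C = 8/9, x = -1.
Adjacent-term ratio: r(k) = (-1) * (k+1/6) (k+5/2) / [(k+10/3) (k+1)] - rational in k, leading ratio (-1); with t_0 = 8/9, classification follows.


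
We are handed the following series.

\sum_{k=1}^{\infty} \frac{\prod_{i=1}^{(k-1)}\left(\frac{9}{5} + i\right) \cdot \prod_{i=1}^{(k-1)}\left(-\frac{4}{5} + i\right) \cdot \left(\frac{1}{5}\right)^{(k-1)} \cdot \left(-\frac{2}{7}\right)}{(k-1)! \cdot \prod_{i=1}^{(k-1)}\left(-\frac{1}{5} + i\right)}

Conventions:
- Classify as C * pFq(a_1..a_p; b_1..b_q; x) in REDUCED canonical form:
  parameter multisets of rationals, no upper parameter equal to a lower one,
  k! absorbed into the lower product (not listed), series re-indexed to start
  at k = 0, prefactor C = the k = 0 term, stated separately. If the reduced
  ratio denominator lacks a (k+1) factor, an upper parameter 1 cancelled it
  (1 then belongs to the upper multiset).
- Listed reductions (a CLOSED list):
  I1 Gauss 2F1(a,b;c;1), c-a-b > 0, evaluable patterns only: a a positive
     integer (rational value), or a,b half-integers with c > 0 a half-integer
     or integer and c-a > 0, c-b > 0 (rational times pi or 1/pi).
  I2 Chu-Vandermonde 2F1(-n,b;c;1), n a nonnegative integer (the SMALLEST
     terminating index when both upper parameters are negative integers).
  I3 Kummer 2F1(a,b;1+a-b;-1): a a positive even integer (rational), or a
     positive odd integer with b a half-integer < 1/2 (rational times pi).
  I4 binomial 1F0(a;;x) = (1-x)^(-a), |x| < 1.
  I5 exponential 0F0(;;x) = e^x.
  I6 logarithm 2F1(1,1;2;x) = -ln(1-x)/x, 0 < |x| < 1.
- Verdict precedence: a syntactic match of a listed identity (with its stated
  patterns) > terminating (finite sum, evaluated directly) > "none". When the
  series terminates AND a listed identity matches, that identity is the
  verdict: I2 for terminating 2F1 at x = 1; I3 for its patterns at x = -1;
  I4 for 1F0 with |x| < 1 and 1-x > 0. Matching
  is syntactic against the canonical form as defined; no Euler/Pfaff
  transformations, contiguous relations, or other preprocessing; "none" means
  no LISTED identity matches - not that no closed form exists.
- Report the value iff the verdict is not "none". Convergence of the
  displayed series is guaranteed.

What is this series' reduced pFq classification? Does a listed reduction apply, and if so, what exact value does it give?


With C = -\frac{2}{7}: the canonical form is 2F1(\frac{1}{5}, \frac{14}{5}; \frac{4}{5}; \frac{1}{5}). Verdict: none. No listed pattern accepts 2F1(\frac{1}{5}, \frac{14}{5}; \frac{4}{5}; \frac{1}{5}).

Key step: from the first term -\frac{2}{7}: the running product (prefactor -2/7) telescopes to a rising factorial.
Adjacent-term ratio: r(k) = \frac{1}{5} * (k+\frac{1}{5}) (k+\frac{14}{5}) / [(k+\frac{4}{5}) (k+1)] ; factor over Q: parameters, x = \frac{1}{5}, and C = -\frac{2}{7}.


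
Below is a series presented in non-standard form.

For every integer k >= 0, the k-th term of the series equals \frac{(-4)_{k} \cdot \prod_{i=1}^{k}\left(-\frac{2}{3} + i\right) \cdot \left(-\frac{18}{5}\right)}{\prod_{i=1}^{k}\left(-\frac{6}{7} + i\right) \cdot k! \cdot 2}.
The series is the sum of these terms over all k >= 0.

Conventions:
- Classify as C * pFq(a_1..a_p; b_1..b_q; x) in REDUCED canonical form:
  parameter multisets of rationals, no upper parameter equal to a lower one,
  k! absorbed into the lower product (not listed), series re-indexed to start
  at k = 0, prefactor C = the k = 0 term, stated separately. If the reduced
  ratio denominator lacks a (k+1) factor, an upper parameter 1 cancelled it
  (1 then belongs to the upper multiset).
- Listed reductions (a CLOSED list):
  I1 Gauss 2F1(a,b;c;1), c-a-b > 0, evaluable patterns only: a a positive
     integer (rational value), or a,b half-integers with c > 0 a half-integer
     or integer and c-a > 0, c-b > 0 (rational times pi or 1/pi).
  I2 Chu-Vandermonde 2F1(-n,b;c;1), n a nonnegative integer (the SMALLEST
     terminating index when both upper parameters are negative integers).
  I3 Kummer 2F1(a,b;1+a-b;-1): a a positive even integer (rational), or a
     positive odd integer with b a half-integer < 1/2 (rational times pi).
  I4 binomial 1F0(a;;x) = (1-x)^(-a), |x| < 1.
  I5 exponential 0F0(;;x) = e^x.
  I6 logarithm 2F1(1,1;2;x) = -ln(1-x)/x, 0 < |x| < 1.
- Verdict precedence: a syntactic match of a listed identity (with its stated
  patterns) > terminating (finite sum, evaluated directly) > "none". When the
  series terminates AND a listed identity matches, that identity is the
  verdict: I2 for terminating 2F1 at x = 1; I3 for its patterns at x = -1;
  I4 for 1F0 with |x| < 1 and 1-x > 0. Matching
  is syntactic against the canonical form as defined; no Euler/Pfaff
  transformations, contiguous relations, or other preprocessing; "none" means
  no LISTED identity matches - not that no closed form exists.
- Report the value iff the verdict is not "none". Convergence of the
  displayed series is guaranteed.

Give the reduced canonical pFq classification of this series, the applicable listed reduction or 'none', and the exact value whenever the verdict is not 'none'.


This is -\frac{9}{5} * 2F1(-4, \frac{1}{3}; \frac{1}{7}; 1) in reduced canonical form. Verdict (x = 1): Chu-Vandermonde (I2) applies (terminating 2F1 at x = 1 with n = 4, b = 1/3, c = \frac{1}{7}). Its exact value is \frac{19057}{14850}.

Key step: from the first term -\frac{9}{5}: the lower running product (prefactor -9/5) is a rising factorial.
Ratio: r(k) = 1 * (k-4) (k+\frac{1}{3}) / [(k+\frac{1}{7}) (k+1)] - rational in k. x = 1; t_0 = -\frac{9}{5}; negate the roots.


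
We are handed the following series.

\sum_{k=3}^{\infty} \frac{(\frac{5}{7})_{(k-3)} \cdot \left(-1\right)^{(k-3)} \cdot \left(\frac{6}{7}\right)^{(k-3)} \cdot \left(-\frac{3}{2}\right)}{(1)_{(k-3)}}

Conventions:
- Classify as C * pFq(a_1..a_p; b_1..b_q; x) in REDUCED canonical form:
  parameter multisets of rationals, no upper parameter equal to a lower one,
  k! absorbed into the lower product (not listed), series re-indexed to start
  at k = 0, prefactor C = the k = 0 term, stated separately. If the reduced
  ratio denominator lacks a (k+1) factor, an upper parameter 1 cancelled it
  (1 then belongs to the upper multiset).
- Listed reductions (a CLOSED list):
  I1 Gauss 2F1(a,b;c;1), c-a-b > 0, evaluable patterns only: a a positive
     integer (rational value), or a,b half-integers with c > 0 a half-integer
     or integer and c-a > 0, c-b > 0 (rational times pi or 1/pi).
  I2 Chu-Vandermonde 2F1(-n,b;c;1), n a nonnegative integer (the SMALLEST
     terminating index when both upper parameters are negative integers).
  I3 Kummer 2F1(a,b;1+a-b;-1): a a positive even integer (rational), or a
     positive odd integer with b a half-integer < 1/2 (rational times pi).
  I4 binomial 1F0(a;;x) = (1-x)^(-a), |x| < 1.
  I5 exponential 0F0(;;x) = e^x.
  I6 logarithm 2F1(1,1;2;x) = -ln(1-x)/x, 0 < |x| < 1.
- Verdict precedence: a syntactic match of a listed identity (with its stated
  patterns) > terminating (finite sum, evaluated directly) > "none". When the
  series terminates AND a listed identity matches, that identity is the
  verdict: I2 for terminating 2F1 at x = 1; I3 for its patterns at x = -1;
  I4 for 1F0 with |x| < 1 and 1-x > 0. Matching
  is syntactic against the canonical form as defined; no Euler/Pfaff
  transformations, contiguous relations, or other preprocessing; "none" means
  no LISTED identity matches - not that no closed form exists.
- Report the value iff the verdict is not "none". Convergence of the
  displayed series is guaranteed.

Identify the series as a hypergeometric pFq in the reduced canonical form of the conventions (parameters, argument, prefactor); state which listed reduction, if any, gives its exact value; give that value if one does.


At argument -\frac{6}{7}: a 1F0 with upper {\frac{5}{7}}, lower {-}, scaled by C = -\frac{3}{2}. Verdict: this is the binomial series (I4) (the 1F0 binomial series: exponent -5/7, x = -\frac{6}{7}). Sum: \left(-\frac{3}{2}\right) \cdot \left(\frac{13}{7}\right)^{-\frac{5}{7}}.

The tell: t_0 being -\frac{3}{2}, the (-1)^k factor (C = -3/2, x = -6/7) folds into the argument's sign.
Ratio: r(k) = -\frac{6}{7} * (k+\frac{5}{7}) / [(k+1)] - rational; roots negated = parameters, x = -\frac{6}{7}, C = -\frac{3}{2}.


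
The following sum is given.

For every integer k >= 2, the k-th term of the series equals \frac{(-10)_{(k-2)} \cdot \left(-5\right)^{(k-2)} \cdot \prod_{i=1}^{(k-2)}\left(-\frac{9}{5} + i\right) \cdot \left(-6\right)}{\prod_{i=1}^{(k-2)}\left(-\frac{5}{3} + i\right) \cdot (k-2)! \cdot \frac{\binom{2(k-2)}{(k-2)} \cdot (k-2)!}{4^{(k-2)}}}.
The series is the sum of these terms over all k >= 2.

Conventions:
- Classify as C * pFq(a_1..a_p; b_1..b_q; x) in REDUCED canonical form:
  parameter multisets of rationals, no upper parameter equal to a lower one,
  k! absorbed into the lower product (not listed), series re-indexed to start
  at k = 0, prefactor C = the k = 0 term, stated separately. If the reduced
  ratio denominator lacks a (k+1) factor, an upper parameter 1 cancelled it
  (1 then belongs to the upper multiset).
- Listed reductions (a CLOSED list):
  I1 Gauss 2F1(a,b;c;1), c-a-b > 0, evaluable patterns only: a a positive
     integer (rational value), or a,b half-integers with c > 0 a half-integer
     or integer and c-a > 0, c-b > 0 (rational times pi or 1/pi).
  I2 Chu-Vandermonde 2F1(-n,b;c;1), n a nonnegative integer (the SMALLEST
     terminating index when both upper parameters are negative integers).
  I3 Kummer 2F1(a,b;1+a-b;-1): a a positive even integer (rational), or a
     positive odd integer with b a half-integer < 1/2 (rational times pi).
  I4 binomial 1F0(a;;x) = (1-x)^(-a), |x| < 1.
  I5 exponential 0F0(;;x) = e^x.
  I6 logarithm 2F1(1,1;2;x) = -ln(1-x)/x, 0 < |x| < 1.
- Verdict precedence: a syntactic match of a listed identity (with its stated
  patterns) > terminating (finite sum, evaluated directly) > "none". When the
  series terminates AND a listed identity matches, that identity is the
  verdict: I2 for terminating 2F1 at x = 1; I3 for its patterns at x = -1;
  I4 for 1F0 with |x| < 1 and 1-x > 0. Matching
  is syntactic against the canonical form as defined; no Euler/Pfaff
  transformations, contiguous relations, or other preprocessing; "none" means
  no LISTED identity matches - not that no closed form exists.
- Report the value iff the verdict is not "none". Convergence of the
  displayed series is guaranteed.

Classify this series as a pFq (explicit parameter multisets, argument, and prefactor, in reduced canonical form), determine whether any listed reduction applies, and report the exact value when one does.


The series (x = -5) is 2F2: upper {-10, -\frac{4}{5}}, lower {-\frac{2}{3}, \frac{1}{2}}, prefactor -6. Verdict: terminating - the sum ends at index 10 because -10 is a negative integer; exact evaluation follows. Hence: -\frac{5991746032107102}{19197303125}.

The tell: x = -5 and the lower running product (C = -6, x = -5) is a rising factorial.
Term ratio: r(k) = -5 * (k-10) (k-\frac{4}{5}) / [(k-\frac{2}{3}) (k+\frac{1}{2}) (k+1)] - poly over poly, x = -5 from leading terms; C = -6 at k = 0.
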